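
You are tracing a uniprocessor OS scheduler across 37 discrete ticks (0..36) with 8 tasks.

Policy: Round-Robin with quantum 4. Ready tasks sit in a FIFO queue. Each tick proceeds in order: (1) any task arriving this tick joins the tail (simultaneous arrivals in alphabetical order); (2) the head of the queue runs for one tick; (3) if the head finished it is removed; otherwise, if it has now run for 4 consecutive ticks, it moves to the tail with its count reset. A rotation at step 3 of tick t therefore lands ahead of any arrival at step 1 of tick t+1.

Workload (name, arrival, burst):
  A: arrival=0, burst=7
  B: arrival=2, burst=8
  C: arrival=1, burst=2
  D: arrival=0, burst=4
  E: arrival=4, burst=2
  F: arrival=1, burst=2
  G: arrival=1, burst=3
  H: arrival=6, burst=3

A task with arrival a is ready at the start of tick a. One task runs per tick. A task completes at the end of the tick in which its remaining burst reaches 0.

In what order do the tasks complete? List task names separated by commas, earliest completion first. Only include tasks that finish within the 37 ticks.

completion order = D, C, F, G, A, E, H, B

t=0: queue=[A,D] q_used=0 → run A
t=1: queue=[A,D,C,F,G] q_used=1 → run A
t=2: queue=[A,D,C,F,G,B] q_used=2 → run A
t=3: queue=[A,D,C,F,G,B] q_used=3 → run A
t=4: queue=[D,C,F,G,B,A,E] q_used=0 → run D
t=5: queue=[D,C,F,G,B,A,E] q_used=1 → run D
t=6: queue=[D,C,F,G,B,A,E,H] q_used=2 → run D
t=7: queue=[D,C,F,G,B,A,E,H] q_used=3 → run D
t=8: queue=[C,F,G,B,A,E,H] q_used=0 → run C
t=9: queue=[C,F,G,B,A,E,H] q_used=1 → run C
t=10: queue=[F,G,B,A,E,H] q_used=0 → run F
t=11: queue=[F,G,B,A,E,H] q_used=1 → run F
t=12: queue=[G,B,A,E,H] q_used=0 → run G
t=13: queue=[G,B,A,E,H] q_used=1 → run G
t=14: queue=[G,B,A,E,H] q_used=2 → run G
t=15: queue=[B,A,E,H] q_used=0 → run B
t=16: queue=[B,A,E,H] q_used=1 → run B
t=17: queue=[B,A,E,H] q_used=2 → run B
t=18: queue=[B,A,E,H] q_used=3 → run B
t=19: queue=[A,E,H,B] q_used=0 → run A
t=20: queue=[A,E,H,B] q_used=1 → run A
t=21: queue=[A,E,H,B] q_used=2 → run A
t=22: queue=[E,H,B] q_used=0 → run E
t=23: queue=[E,H,B] q_used=1 → run E
t=24: queue=[H,B] q_used=0 → run H
t=25: queue=[H,B] q_used=1 → run H
t=26: queue=[H,B] q_used=2 → run H
t=27: queue=[B] q_used=0 → run B
t=28: queue=[B] q_used=1 → run B
t=29: queue=[B] q_used=2 → run B
t=30: queue=[B] q_used=3 → run B
t=31: (idle)
t=32: (idle)
t=33: (idle)
t=34: (idle)
t=35: (idle)
t=36: (idle)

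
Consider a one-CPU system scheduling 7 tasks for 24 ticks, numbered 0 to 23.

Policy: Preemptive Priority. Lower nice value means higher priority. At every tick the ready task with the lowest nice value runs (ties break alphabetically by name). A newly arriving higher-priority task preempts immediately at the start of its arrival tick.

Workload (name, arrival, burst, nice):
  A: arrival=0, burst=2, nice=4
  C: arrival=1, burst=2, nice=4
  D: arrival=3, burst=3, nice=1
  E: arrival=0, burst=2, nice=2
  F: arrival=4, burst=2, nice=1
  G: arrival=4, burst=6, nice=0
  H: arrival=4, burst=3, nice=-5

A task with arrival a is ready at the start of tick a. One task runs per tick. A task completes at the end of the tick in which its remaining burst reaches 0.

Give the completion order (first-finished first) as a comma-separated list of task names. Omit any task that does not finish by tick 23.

t=0: ready={A,E} → run E
t=1: ready={A,C,E} → run E
t=2: ready={A,C} → run A
t=3: ready={A,C,D} → run D
t=4: ready={A,C,D,F,G,H} → run H
t=5: ready={A,C,D,F,G,H} → run H
t=6: ready={A,C,D,F,G,H} → run H
t=7: ready={A,C,D,F,G} → run G
t=8: ready={A,C,D,F,G} → run G
t=9: ready={A,C,D,F,G} → run G
t=10: ready={A,C,D,F,G} → run G
t=11: ready={A,C,D,F,G} → run G
t=12: ready={A,C,D,F,G} → run G
t=13: ready={A,C,D,F} → run D
t=14: ready={A,C,D,F} → run D
t=15: ready={A,C,F} → run F
t=16: ready={A,C,F} → run F
t=17: ready={A,C} → run A
t=18: ready={C} → run C
t=19: ready={C} → run C
t=20: (idle)
t=21: (idle)
t=22: (idle)
t=23: (idle)

completion order = E, H, G, D, F, A, C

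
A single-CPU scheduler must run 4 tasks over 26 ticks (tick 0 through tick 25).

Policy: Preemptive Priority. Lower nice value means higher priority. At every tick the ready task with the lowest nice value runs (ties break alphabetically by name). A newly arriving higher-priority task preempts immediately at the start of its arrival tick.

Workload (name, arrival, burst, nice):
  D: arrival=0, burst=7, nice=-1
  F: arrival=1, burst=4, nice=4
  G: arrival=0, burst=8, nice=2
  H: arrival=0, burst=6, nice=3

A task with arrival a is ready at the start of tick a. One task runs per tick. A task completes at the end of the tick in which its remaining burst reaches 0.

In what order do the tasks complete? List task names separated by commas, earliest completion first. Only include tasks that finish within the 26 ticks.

completion order = D, G, H, F

t=0: ready={D,G,H} → run D
t=1: ready={D,F,G,H} → run D
t=2: ready={D,F,G,H} → run D
t=3: ready={D,F,G,H} → run D
t=4: ready={D,F,G,H} → run D
t=5: ready={D,F,G,H} → run D
t=6: ready={D,F,G,H} → run D
t=7: ready={F,G,H} → run G
t=8: ready={F,G,H} → run G
t=9: ready={F,G,H} → run G
t=10: ready={F,G,H} → run G
t=11: ready={F,G,H} → run G
t=12: ready={F,G,H} → run G
t=13: ready={F,G,H} → run G
t=14: ready={F,G,H} → run G
t=15: ready={F,H} → run H
t=16: ready={F,H} → run H
t=17: ready={F,H} → run H
t=18: ready={F,H} → run H
t=19: ready={F,H} → run H
t=20: ready={F,H} → run H
t=21: ready={F} → run F
t=22: ready={F} → run F
t=23: ready={F} → run F
t=24: ready={F} → run F
t=25: (idle)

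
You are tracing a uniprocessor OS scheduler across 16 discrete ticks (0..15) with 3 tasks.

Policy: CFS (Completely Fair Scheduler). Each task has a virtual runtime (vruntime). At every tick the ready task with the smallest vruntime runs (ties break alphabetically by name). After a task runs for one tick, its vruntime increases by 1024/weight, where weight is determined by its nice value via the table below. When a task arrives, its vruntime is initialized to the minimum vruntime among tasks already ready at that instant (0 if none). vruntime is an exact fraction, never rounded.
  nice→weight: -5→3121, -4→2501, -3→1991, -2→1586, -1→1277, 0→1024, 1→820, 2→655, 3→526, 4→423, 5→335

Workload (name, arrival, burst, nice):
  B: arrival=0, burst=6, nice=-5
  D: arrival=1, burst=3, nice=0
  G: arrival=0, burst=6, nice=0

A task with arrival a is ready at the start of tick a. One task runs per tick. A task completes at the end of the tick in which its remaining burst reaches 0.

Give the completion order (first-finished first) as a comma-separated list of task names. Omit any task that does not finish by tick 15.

t=0: vr[B=0 G=0] → run B
t=1: vr[B=1024/3121 D=0 G=0] → run D
t=2: vr[B=1024/3121 D=1 G=0] → run G
t=3: vr[B=1024/3121 D=1 G=1] → run B
t=4: vr[B=2048/3121 D=1 G=1] → run B
t=5: vr[B=3072/3121 D=1 G=1] → run B
t=6: vr[B=4096/3121 D=1 G=1] → run D
t=7: vr[B=4096/3121 D=2 G=1] → run G
t=8: vr[B=4096/3121 D=2 G=2] → run B
t=9: vr[B=5120/3121 D=2 G=2] → run B
t=10: vr[D=2 G=2] → run D
t=11: vr[G=2] → run G
t=12: vr[G=3] → run G
t=13: vr[G=4] → run G
t=14: vr[G=5] → run G
t=15: (idle)

completion order = B, D, G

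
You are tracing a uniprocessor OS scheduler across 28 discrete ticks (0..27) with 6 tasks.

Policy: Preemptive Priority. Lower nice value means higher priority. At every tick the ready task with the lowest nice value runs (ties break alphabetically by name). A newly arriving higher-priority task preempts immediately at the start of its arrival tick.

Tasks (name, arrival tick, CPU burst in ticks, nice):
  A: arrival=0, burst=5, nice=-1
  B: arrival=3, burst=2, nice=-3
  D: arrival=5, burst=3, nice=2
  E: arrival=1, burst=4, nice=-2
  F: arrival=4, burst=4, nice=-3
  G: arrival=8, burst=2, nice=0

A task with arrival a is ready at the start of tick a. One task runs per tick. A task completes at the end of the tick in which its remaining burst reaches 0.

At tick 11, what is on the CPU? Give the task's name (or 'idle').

running at tick 11 = A

t=0: ready={A} → run A
t=1: ready={A,E} → run E
t=2: ready={A,E} → run E
t=3: ready={A,B,E} → run B
t=4: ready={A,B,E,F} → run B
t=5: ready={A,D,E,F} → run F
t=6: ready={A,D,E,F} → run F
t=7: ready={A,D,E,F} → run F
t=8: ready={A,D,E,F,G} → run F
t=9: ready={A,D,E,G} → run E
t=10: ready={A,D,E,G} → run E
t=11: ready={A,D,G} → run A
t=12: ready={A,D,G} → run A
t=13: ready={A,D,G} → run A
t=14: ready={A,D,G} → run A
t=15: ready={D,G} → run G
t=16: ready={D,G} → run G
t=17: ready={D} → run D
t=18: ready={D} → run D
t=19: ready={D} → run D
t=20: (idle)
t=21: (idle)
t=22: (idle)
t=23: (idle)
t=24: (idle)
t=25: (idle)
t=26: (idle)
t=27: (idle)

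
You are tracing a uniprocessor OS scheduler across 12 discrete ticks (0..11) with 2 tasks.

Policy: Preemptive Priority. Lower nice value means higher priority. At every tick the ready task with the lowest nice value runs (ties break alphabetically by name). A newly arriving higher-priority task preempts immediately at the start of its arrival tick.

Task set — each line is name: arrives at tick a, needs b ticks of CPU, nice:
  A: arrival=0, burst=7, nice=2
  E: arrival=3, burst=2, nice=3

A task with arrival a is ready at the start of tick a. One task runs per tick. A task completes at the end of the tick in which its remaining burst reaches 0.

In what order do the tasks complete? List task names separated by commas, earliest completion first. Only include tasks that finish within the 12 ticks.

completion order = A, E

t=0: ready={A} → run A
t=1: ready={A} → run A
t=2: ready={A} → run A
t=3: ready={A,E} → run A
t=4: ready={A,E} → run A
t=5: ready={A,E} → run A
t=6: ready={A,E} → run A
t=7: ready={E} → run E
t=8: ready={E} → run E
t=9: (idle)
t=10: (idle)
t=11: (idle)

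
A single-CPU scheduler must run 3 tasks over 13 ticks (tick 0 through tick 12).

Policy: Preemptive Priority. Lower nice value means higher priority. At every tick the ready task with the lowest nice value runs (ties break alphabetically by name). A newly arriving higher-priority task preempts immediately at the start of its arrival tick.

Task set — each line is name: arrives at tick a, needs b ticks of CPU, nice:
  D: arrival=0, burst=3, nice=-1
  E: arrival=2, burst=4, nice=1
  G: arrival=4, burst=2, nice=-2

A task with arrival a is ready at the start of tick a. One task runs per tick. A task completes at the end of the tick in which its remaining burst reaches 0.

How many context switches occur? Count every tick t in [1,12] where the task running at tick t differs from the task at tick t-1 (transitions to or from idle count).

context switches = 4

t=0: ready={D} → run D
t=1: ready={D} → run D
t=2: ready={D,E} → run D
t=3: ready={E} → run E
t=4: ready={E,G} → run G
t=5: ready={E,G} → run G
t=6: ready={E} → run E
t=7: ready={E} → run E
t=8: ready={E} → run E
t=9: (idle)
t=10: (idle)
t=11: (idle)
t=12: (idle)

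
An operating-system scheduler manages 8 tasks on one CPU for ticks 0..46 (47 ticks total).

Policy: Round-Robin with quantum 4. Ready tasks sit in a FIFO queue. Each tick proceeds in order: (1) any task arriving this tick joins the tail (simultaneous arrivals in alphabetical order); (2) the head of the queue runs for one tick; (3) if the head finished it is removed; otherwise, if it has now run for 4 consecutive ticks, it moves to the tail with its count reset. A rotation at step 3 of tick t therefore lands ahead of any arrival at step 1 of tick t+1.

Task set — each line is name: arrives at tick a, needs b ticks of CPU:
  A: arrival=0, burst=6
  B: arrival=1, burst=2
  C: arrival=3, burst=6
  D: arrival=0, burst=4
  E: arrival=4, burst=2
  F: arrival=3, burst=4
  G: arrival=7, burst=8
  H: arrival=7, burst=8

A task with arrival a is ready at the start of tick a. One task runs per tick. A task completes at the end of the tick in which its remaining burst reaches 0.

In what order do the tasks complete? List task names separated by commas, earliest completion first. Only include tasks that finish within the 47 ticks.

t=0: queue=[A,D] q_used=0 → run A
t=1: queue=[A,D,B] q_used=1 → run A
t=2: queue=[A,D,B] q_used=2 → run A
t=3: queue=[A,D,B,C,F] q_used=3 → run A
t=4: queue=[D,B,C,F,A,E] q_used=0 → run D
t=5: queue=[D,B,C,F,A,E] q_used=1 → run D
t=6: queue=[D,B,C,F,A,E] q_used=2 → run D
t=7: queue=[D,B,C,F,A,E,G,H] q_used=3 → run D
t=8: queue=[B,C,F,A,E,G,H] q_used=0 → run B
t=9: queue=[B,C,F,A,E,G,H] q_used=1 → run B
t=10: queue=[C,F,A,E,G,H] q_used=0 → run C
t=11: queue=[C,F,A,E,G,H] q_used=1 → run C
t=12: queue=[C,F,A,E,G,H] q_used=2 → run C
t=13: queue=[C,F,A,E,G,H] q_used=3 → run C
t=14: queue=[F,A,E,G,H,C] q_used=0 → run F
t=15: queue=[F,A,E,G,H,C] q_used=1 → run F
t=16: queue=[F,A,E,G,H,C] q_used=2 → run F
t=17: queue=[F,A,E,G,H,C] q_used=3 → run F
t=18: queue=[A,E,G,H,C] q_used=0 → run A
t=19: queue=[A,E,G,H,C] q_used=1 → run A
t=20: queue=[E,G,H,C] q_used=0 → run E
t=21: queue=[E,G,H,C] q_used=1 → run E
t=22: queue=[G,H,C] q_used=0 → run G
t=23: queue=[G,H,C] q_used=1 → run G
t=24: queue=[G,H,C] q_used=2 → run G
t=25: queue=[G,H,C] q_used=3 → run G
t=26: queue=[H,C,G] q_used=0 → run H
t=27: queue=[H,C,G] q_used=1 → run H
t=28: queue=[H,C,G] q_used=2 → run H
t=29: queue=[H,C,G] q_used=3 → run H
t=30: queue=[C,G,H] q_used=0 → run C
t=31: queue=[C,G,H] q_used=1 → run C
t=32: queue=[G,H] q_used=0 → run G
t=33: queue=[G,H] q_used=1 → run G
t=34: queue=[G,H] q_used=2 → run G
t=35: queue=[G,H] q_used=3 → run G
t=36: queue=[H] q_used=0 → run H
t=37: queue=[H] q_used=1 → run H
t=38: queue=[H] q_used=2 → run H
t=39: queue=[H] q_used=3 → run H
t=40: (idle)
t=41: (idle)
t=42: (idle)
t=43: (idle)
t=44: (idle)
t=45: (idle)
t=46: (idle)

completion order = D, B, F, A, E, C, G, H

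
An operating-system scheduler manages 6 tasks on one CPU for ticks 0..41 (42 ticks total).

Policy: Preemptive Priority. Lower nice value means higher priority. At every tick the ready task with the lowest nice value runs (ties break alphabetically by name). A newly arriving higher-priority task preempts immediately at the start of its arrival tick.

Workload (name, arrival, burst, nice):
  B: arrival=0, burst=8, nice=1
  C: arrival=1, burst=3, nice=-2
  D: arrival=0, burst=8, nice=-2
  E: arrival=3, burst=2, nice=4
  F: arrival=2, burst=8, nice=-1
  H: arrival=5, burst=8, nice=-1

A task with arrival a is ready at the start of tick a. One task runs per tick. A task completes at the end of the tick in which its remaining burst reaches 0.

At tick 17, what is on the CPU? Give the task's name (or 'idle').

t=0: ready={B,D} → run D
t=1: ready={B,C,D} → run C
t=2: ready={B,C,D,F} → run C
t=3: ready={B,C,D,E,F} → run C
t=4: ready={B,D,E,F} → run D
t=5: ready={B,D,E,F,H} → run D
t=6: ready={B,D,E,F,H} → run D
t=7: ready={B,D,E,F,H} → run D
t=8: ready={B,D,E,F,H} → run D
t=9: ready={B,D,E,F,H} → run D
t=10: ready={B,D,E,F,H} → run D
t=11: ready={B,E,F,H} → run F
t=12: ready={B,E,F,H} → run F
t=13: ready={B,E,F,H} → run F
t=14: ready={B,E,F,H} → run F
t=15: ready={B,E,F,H} → run F
t=16: ready={B,E,F,H} → run F
t=17: ready={B,E,F,H} → run F
t=18: ready={B,E,F,H} → run F
t=19: ready={B,E,H} → run H
t=20: ready={B,E,H} → run H
t=21: ready={B,E,H} → run H
t=22: ready={B,E,H} → run H
t=23: ready={B,E,H} → run H
t=24: ready={B,E,H} → run H
t=25: ready={B,E,H} → run H
t=26: ready={B,E,H} → run H
t=27: ready={B,E} → run B
t=28: ready={B,E} → run B
t=29: ready={B,E} → run B
t=30: ready={B,E} → run B
t=31: ready={B,E} → run B
t=32: ready={B,E} → run B
t=33: ready={B,E} → run B
t=34: ready={B,E} → run B
t=35: ready={E} → run E
t=36: ready={E} → run E
t=37: (idle)
t=38: (idle)
t=39: (idle)
t=40: (idle)
t=41: (idle)

running at tick 17 = F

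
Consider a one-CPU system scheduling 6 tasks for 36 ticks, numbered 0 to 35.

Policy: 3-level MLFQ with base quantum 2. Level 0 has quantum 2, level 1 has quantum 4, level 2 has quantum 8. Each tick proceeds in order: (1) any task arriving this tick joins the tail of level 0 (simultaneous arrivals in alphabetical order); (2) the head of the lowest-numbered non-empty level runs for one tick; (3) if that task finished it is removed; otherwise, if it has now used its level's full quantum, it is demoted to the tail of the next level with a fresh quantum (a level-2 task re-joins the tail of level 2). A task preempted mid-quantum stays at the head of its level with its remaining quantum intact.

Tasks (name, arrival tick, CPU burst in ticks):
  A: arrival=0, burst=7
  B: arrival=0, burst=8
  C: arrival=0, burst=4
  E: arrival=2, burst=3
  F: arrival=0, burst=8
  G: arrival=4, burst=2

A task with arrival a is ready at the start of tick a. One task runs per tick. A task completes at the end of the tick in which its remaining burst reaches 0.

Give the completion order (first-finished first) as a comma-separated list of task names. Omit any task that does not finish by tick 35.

completion order = G, C, E, A, B, F

t=0: L0/L1/L2 = ABCF/-/- → run A
t=1: L0/L1/L2 = ABCF/-/- → run A
t=2: L0/L1/L2 = BCFE/A/- → run B
t=3: L0/L1/L2 = BCFE/A/- → run B
t=4: L0/L1/L2 = CFEG/AB/- → run C
t=5: L0/L1/L2 = CFEG/AB/- → run C
t=6: L0/L1/L2 = FEG/ABC/- → run F
t=7: L0/L1/L2 = FEG/ABC/- → run F
t=8: L0/L1/L2 = EG/ABCF/- → run E
t=9: L0/L1/L2 = EG/ABCF/- → run E
t=10: L0/L1/L2 = G/ABCFE/- → run G
t=11: L0/L1/L2 = G/ABCFE/- → run G
t=12: L0/L1/L2 = -/ABCFE/- → run A
t=13: L0/L1/L2 = -/ABCFE/- → run A
t=14: L0/L1/L2 = -/ABCFE/- → run A
t=15: L0/L1/L2 = -/ABCFE/- → run A
t=16: L0/L1/L2 = -/BCFE/A → run B
t=17: L0/L1/L2 = -/BCFE/A → run B
t=18: L0/L1/L2 = -/BCFE/A → run B
t=19: L0/L1/L2 = -/BCFE/A → run B
t=20: L0/L1/L2 = -/CFE/AB → run C
t=21: L0/L1/L2 = -/CFE/AB → run C
t=22: L0/L1/L2 = -/FE/AB → run F
t=23: L0/L1/L2 = -/FE/AB → run F
t=24: L0/L1/L2 = -/FE/AB → run F
t=25: L0/L1/L2 = -/FE/AB → run F
t=26: L0/L1/L2 = -/E/ABF → run E
t=27: L0/L1/L2 = -/-/ABF → run A
t=28: L0/L1/L2 = -/-/BF → run B
t=29: L0/L1/L2 = -/-/BF → run B
t=30: L0/L1/L2 = -/-/F → run F
t=31: L0/L1/L2 = -/-/F → run F
t=32: (idle)
t=33: (idle)
t=34: (idle)
t=35: (idle)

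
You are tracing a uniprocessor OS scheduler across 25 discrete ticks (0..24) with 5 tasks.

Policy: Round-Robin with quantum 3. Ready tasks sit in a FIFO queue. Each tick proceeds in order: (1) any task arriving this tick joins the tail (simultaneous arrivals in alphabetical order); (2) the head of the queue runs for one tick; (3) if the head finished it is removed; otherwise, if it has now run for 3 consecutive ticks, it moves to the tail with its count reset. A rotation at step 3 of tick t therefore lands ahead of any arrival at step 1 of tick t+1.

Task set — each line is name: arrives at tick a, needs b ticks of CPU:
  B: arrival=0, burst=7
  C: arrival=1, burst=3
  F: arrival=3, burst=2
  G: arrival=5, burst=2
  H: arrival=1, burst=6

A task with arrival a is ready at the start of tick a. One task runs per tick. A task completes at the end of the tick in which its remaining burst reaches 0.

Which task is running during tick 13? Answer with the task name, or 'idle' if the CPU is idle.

running at tick 13 = F

t=0: queue=[B] q_used=0 → run B
t=1: queue=[B,C,H] q_used=1 → run B
t=2: queue=[B,C,H] q_used=2 → run B
t=3: queue=[C,H,B,F] q_used=0 → run C
t=4: queue=[C,H,B,F] q_used=1 → run C
t=5: queue=[C,H,B,F,G] q_used=2 → run C
t=6: queue=[H,B,F,G] q_used=0 → run H
t=7: queue=[H,B,F,G] q_used=1 → run H
t=8: queue=[H,B,F,G] q_used=2 → run H
t=9: queue=[B,F,G,H] q_used=0 → run B
t=10: queue=[B,F,G,H] q_used=1 → run B
t=11: queue=[B,F,G,H] q_used=2 → run B
t=12: queue=[F,G,H,B] q_used=0 → run F
t=13: queue=[F,G,H,B] q_used=1 → run F
t=14: queue=[G,H,B] q_used=0 → run G
t=15: queue=[G,H,B] q_used=1 → run G
t=16: queue=[H,B] q_used=0 → run H
t=17: queue=[H,B] q_used=1 → run H
t=18: queue=[H,B] q_used=2 → run H
t=19: queue=[B] q_used=0 → run B
t=20: (idle)
t=21: (idle)
t=22: (idle)
t=23: (idle)
t=24: (idle)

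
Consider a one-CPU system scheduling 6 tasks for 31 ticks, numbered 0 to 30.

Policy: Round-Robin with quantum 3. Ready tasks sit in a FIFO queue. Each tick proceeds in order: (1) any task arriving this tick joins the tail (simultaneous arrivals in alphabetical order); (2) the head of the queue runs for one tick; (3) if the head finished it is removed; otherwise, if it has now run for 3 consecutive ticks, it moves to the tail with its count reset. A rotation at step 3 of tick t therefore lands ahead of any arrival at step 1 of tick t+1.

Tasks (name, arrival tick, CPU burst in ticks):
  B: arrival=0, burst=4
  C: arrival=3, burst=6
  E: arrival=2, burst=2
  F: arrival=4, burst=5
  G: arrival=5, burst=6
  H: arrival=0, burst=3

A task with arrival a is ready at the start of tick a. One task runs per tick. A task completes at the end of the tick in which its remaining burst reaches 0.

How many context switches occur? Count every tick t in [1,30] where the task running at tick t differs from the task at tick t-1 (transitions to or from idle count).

context switches = 10

t=0: queue=[B,H] q_used=0 → run B
t=1: queue=[B,H] q_used=1 → run B
t=2: queue=[B,H,E] q_used=2 → run B
t=3: queue=[H,E,B,C] q_used=0 → run H
t=4: queue=[H,E,B,C,F] q_used=1 → run H
t=5: queue=[H,E,B,C,F,G] q_used=2 → run H
t=6: queue=[E,B,C,F,G] q_used=0 → run E
t=7: queue=[E,B,C,F,G] q_used=1 → run E
t=8: queue=[B,C,F,G] q_used=0 → run B
t=9: queue=[C,F,G] q_used=0 → run C
t=10: queue=[C,F,G] q_used=1 → run C
t=11: queue=[C,F,G] q_used=2 → run C
t=12: queue=[F,G,C] q_used=0 → run F
t=13: queue=[F,G,C] q_used=1 → run F
t=14: queue=[F,G,C] q_used=2 → run F
t=15: queue=[G,C,F] q_used=0 → run G
t=16: queue=[G,C,F] q_used=1 → run G
t=17: queue=[G,C,F] q_used=2 → run G
t=18: queue=[C,F,G] q_used=0 → run C
t=19: queue=[C,F,G] q_used=1 → run C
t=20: queue=[C,F,G] q_used=2 → run C
t=21: queue=[F,G] q_used=0 → run F
t=22: queue=[F,G] q_used=1 → run F
t=23: queue=[G] q_used=0 → run G
t=24: queue=[G] q_used=1 → run G
t=25: queue=[G] q_used=2 → run G
t=26: (idle)
t=27: (idle)
t=28: (idle)
t=29: (idle)
t=30: (idle)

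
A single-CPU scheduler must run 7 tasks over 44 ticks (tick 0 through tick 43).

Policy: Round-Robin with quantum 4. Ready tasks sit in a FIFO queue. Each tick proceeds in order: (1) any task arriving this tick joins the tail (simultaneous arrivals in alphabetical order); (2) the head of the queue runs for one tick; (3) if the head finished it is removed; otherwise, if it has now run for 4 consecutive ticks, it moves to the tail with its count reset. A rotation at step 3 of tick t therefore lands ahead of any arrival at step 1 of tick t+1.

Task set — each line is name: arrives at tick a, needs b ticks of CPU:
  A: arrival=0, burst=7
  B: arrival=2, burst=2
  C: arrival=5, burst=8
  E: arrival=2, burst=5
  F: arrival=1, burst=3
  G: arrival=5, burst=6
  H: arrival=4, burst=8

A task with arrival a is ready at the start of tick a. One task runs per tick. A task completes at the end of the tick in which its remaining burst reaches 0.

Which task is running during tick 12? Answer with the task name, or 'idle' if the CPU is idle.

running at tick 12 = E

t=0: queue=[A] q_used=0 → run A
t=1: queue=[A,F] q_used=1 → run A
t=2: queue=[A,F,B,E] q_used=2 → run A
t=3: queue=[A,F,B,E] q_used=3 → run A
t=4: queue=[F,B,E,A,H] q_used=0 → run F
t=5: queue=[F,B,E,A,H,C,G] q_used=1 → run F
t=6: queue=[F,B,E,A,H,C,G] q_used=2 → run F
t=7: queue=[B,E,A,H,C,G] q_used=0 → run B
t=8: queue=[B,E,A,H,C,G] q_used=1 → run B
t=9: queue=[E,A,H,C,G] q_used=0 → run E
t=10: queue=[E,A,H,C,G] q_used=1 → run E
t=11: queue=[E,A,H,C,G] q_used=2 → run E
t=12: queue=[E,A,H,C,G] q_used=3 → run E
t=13: queue=[A,H,C,G,E] q_used=0 → run A
t=14: queue=[A,H,C,G,E] q_used=1 → run A
t=15: queue=[A,H,C,G,E] q_used=2 → run A
t=16: queue=[H,C,G,E] q_used=0 → run H
t=17: queue=[H,C,G,E] q_used=1 → run H
t=18: queue=[H,C,G,E] q_used=2 → run H
t=19: queue=[H,C,G,E] q_used=3 → run H
t=20: queue=[C,G,E,H] q_used=0 → run C
t=21: queue=[C,G,E,H] q_used=1 → run C
t=22: queue=[C,G,E,H] q_used=2 → run C
t=23: queue=[C,G,E,H] q_used=3 → run C
t=24: queue=[G,E,H,C] q_used=0 → run G
t=25: queue=[G,E,H,C] q_used=1 → run G
t=26: queue=[G,E,H,C] q_used=2 → run G
t=27: queue=[G,E,H,C] q_used=3 → run G
t=28: queue=[E,H,C,G] q_used=0 → run E
t=29: queue=[H,C,G] q_used=0 → run H
t=30: queue=[H,C,G] q_used=1 → run H
t=31: queue=[H,C,G] q_used=2 → run H
t=32: queue=[H,C,G] q_used=3 → run H
t=33: queue=[C,G] q_used=0 → run C
t=34: queue=[C,G] q_used=1 → run C
t=35: queue=[C,G] q_used=2 → run C
t=36: queue=[C,G] q_used=3 → run C
t=37: queue=[G] q_used=0 → run G
t=38: queue=[G] q_used=1 → run G
t=39: (idle)
t=40: (idle)
t=41: (idle)
t=42: (idle)
t=43: (idle)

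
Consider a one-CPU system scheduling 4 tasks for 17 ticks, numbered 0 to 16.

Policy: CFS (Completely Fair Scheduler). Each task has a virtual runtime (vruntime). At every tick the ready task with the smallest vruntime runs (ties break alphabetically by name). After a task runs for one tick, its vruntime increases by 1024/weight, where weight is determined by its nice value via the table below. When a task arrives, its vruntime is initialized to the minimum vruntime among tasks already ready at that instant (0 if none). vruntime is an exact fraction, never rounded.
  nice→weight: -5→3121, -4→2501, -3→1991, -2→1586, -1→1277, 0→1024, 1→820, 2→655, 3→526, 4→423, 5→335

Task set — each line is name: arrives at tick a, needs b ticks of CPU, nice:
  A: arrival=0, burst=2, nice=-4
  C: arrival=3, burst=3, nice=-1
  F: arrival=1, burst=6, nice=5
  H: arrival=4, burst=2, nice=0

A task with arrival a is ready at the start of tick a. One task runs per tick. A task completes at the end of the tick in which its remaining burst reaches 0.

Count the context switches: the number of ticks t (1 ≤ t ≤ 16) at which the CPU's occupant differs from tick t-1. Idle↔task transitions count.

t=0: vr[A=0] → run A
t=1: vr[A=1024/2501 F=1024/2501] → run A
t=2: vr[F=1024/2501] → run F
t=3: vr[C=2904064/837835 F=2904064/837835] → run C
t=4: vr[C=4566432768/1069915295 F=2904064/837835 H=2904064/837835] → run F
t=5: vr[C=4566432768/1069915295 F=5465088/837835 H=2904064/837835] → run H
t=6: vr[C=4566432768/1069915295 F=5465088/837835 H=3741899/837835] → run C
t=7: vr[C=5424375808/1069915295 F=5465088/837835 H=3741899/837835] → run H
t=8: vr[C=5424375808/1069915295 F=5465088/837835] → run C
t=9: vr[F=5465088/837835] → run F
t=10: vr[F=8026112/837835] → run F
t=11: vr[F=10587136/837835] → run F
t=12: vr[F=2629632/167567] → run F
t=13: (idle)
t=14: (idle)
t=15: (idle)
t=16: (idle)

context switches = 9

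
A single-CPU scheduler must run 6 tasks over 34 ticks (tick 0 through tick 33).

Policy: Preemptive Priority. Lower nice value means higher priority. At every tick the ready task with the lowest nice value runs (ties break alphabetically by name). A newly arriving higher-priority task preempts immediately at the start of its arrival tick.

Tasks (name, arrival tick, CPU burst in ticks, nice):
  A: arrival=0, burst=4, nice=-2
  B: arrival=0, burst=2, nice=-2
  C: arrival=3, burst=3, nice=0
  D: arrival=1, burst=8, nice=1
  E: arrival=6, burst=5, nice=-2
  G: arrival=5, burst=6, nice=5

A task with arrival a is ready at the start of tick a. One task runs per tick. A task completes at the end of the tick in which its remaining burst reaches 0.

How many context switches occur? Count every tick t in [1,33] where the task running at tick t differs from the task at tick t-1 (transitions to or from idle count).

context switches = 6

t=0: ready={A,B} → run A
t=1: ready={A,B,D} → run A
t=2: ready={A,B,D} → run A
t=3: ready={A,B,C,D} → run A
t=4: ready={B,C,D} → run B
t=5: ready={B,C,D,G} → run B
t=6: ready={C,D,E,G} → run E
t=7: ready={C,D,E,G} → run E
t=8: ready={C,D,E,G} → run E
t=9: ready={C,D,E,G} → run E
t=10: ready={C,D,E,G} → run E
t=11: ready={C,D,G} → run C
t=12: ready={C,D,G} → run C
t=13: ready={C,D,G} → run C
t=14: ready={D,G} → run D
t=15: ready={D,G} → run D
t=16: ready={D,G} → run D
t=17: ready={D,G} → run D
t=18: ready={D,G} → run D
t=19: ready={D,G} → run D
t=20: ready={D,G} → run D
t=21: ready={D,G} → run D
t=22: ready={G} → run G
t=23: ready={G} → run G
t=24: ready={G} → run G
t=25: ready={G} → run G
t=26: ready={G} → run G
t=27: ready={G} → run G
t=28: (idle)
t=29: (idle)
t=30: (idle)
t=31: (idle)
t=32: (idle)
t=33: (idle)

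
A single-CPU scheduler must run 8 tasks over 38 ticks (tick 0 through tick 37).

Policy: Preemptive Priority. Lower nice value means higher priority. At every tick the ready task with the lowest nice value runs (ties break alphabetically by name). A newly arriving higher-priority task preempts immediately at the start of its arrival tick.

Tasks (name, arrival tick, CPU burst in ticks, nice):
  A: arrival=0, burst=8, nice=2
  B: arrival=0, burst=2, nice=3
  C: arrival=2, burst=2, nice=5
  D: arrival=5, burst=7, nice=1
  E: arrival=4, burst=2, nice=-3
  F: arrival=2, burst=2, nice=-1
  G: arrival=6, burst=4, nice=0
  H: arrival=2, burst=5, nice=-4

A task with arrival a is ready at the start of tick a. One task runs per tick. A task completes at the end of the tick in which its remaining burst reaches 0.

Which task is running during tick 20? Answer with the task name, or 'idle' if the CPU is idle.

t=0: ready={A,B} → run A
t=1: ready={A,B} → run A
t=2: ready={A,B,C,F,H} → run H
t=3: ready={A,B,C,F,H} → run H
t=4: ready={A,B,C,E,F,H} → run H
t=5: ready={A,B,C,D,E,F,H} → run H
t=6: ready={A,B,C,D,E,F,G,H} → run H
t=7: ready={A,B,C,D,E,F,G} → run E
t=8: ready={A,B,C,D,E,F,G} → run E
t=9: ready={A,B,C,D,F,G} → run F
t=10: ready={A,B,C,D,F,G} → run F
t=11: ready={A,B,C,D,G} → run G
t=12: ready={A,B,C,D,G} → run G
t=13: ready={A,B,C,D,G} → run G
t=14: ready={A,B,C,D,G} → run G
t=15: ready={A,B,C,D} → run D
t=16: ready={A,B,C,D} → run D
t=17: ready={A,B,C,D} → run D
t=18: ready={A,B,C,D} → run D
t=19: ready={A,B,C,D} → run D
t=20: ready={A,B,C,D} → run D
t=21: ready={A,B,C,D} → run D
t=22: ready={A,B,C} → run A
t=23: ready={A,B,C} → run A
t=24: ready={A,B,C} → run A
t=25: ready={A,B,C} → run A
t=26: ready={A,B,C} → run A
t=27: ready={A,B,C} → run A
t=28: ready={B,C} → run B
t=29: ready={B,C} → run B
t=30: ready={C} → run C
t=31: ready={C} → run C
t=32: (idle)
t=33: (idle)
t=34: (idle)
t=35: (idle)
t=36: (idle)
t=37: (idle)

running at tick 20 = D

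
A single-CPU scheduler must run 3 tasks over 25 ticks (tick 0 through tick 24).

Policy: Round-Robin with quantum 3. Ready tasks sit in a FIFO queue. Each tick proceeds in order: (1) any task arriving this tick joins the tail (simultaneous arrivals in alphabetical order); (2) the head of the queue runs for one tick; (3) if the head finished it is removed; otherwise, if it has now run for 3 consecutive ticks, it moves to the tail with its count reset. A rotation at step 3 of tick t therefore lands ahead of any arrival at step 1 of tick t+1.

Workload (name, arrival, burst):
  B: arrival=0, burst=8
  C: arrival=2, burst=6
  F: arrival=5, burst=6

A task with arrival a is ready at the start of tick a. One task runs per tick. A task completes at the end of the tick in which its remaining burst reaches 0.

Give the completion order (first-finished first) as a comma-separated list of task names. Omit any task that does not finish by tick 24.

t=0: queue=[B] q_used=0 → run B
t=1: queue=[B] q_used=1 → run B
t=2: queue=[B,C] q_used=2 → run B
t=3: queue=[C,B] q_used=0 → run C
t=4: queue=[C,B] q_used=1 → run C
t=5: queue=[C,B,F] q_used=2 → run C
t=6: queue=[B,F,C] q_used=0 → run B
t=7: queue=[B,F,C] q_used=1 → run B
t=8: queue=[B,F,C] q_used=2 → run B
t=9: queue=[F,C,B] q_used=0 → run F
t=10: queue=[F,C,B] q_used=1 → run F
t=11: queue=[F,C,B] q_used=2 → run F
t=12: queue=[C,B,F] q_used=0 → run C
t=13: queue=[C,B,F] q_used=1 → run C
t=14: queue=[C,B,F] q_used=2 → run C
t=15: queue=[B,F] q_used=0 → run B
t=16: queue=[B,F] q_used=1 → run B
t=17: queue=[F] q_used=0 → run F
t=18: queue=[F] q_used=1 → run F
t=19: queue=[F] q_used=2 → run F
t=20: (idle)
t=21: (idle)
t=22: (idle)
t=23: (idle)
t=24: (idle)

completion order = C, B, F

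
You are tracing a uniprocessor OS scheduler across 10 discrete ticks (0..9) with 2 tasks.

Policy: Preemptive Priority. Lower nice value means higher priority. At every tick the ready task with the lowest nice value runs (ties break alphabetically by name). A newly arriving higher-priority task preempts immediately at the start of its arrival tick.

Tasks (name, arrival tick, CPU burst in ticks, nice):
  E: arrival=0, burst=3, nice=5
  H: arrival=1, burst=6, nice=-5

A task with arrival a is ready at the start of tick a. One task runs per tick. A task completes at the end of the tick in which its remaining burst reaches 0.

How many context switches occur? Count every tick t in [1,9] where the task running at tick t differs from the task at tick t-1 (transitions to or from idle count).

context switches = 3

t=0: ready={E} → run E
t=1: ready={E,H} → run H
t=2: ready={E,H} → run H
t=3: ready={E,H} → run H
t=4: ready={E,H} → run H
t=5: ready={E,H} → run H
t=6: ready={E,H} → run H
t=7: ready={E} → run E
t=8: ready={E} → run E
t=9: (idle)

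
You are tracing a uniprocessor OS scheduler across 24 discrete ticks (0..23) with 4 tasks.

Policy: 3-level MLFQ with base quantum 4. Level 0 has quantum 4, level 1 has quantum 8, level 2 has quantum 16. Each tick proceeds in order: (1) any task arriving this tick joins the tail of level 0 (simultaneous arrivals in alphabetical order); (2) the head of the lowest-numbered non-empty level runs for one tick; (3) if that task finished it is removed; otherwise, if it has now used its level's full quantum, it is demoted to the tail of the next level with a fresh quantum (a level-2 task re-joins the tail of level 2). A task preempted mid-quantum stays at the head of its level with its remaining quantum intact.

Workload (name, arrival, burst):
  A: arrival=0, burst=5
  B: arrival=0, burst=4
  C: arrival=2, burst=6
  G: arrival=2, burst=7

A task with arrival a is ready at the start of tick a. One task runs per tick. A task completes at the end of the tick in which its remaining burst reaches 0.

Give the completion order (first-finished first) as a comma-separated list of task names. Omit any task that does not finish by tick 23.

completion order = B, A, C, G

t=0: L0/L1/L2 = AB/-/- → run A
t=1: L0/L1/L2 = AB/-/- → run A
t=2: L0/L1/L2 = ABCG/-/- → run A
t=3: L0/L1/L2 = ABCG/-/- → run A
t=4: L0/L1/L2 = BCG/A/- → run B
t=5: L0/L1/L2 = BCG/A/- → run B
t=6: L0/L1/L2 = BCG/A/- → run B
t=7: L0/L1/L2 = BCG/A/- → run B
t=8: L0/L1/L2 = CG/A/- → run C
t=9: L0/L1/L2 = CG/A/- → run C
t=10: L0/L1/L2 = CG/A/- → run C
t=11: L0/L1/L2 = CG/A/- → run C
t=12: L0/L1/L2 = G/AC/- → run G
t=13: L0/L1/L2 = G/AC/- → run G
t=14: L0/L1/L2 = G/AC/- → run G
t=15: L0/L1/L2 = G/AC/- → run G
t=16: L0/L1/L2 = -/ACG/- → run A
t=17: L0/L1/L2 = -/CG/- → run C
t=18: L0/L1/L2 = -/CG/- → run C
t=19: L0/L1/L2 = -/G/- → run G
t=20: L0/L1/L2 = -/G/- → run G
t=21: L0/L1/L2 = -/G/- → run G
t=22: (idle)
t=23: (idle)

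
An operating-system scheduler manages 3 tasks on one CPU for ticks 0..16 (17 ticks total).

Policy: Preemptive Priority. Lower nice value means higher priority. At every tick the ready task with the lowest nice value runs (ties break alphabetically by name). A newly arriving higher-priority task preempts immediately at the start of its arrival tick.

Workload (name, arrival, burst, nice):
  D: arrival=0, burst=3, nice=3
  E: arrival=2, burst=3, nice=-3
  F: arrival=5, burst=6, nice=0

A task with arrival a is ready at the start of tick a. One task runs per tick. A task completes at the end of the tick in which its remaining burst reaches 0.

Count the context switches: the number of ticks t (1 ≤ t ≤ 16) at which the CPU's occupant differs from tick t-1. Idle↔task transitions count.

context switches = 4

t=0: ready={D} → run D
t=1: ready={D} → run D
t=2: ready={D,E} → run E
t=3: ready={D,E} → run E
t=4: ready={D,E} → run E
t=5: ready={D,F} → run F
t=6: ready={D,F} → run F
t=7: ready={D,F} → run F
t=8: ready={D,F} → run F
t=9: ready={D,F} → run F
t=10: ready={D,F} → run F
t=11: ready={D} → run D
t=12: (idle)
t=13: (idle)
t=14: (idle)
t=15: (idle)
t=16: (idle)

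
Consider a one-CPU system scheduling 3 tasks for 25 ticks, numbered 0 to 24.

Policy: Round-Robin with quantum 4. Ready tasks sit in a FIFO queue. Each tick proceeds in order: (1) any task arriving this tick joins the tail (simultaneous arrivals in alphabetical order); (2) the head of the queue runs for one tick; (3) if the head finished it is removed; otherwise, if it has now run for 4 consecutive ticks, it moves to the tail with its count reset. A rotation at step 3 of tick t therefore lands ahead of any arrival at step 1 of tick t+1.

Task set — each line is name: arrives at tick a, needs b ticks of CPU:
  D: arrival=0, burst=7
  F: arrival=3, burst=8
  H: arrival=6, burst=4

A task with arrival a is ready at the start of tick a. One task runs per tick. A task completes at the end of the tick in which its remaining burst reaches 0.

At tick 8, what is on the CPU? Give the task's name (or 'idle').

t=0: queue=[D] q_used=0 → run D
t=1: queue=[D] q_used=1 → run D
t=2: queue=[D] q_used=2 → run D
t=3: queue=[D,F] q_used=3 → run D
t=4: queue=[F,D] q_used=0 → run F
t=5: queue=[F,D] q_used=1 → run F
t=6: queue=[F,D,H] q_used=2 → run F
t=7: queue=[F,D,H] q_used=3 → run F
t=8: queue=[D,H,F] q_used=0 → run D
t=9: queue=[D,H,F] q_used=1 → run D
t=10: queue=[D,H,F] q_used=2 → run D
t=11: queue=[H,F] q_used=0 → run H
t=12: queue=[H,F] q_used=1 → run H
t=13: queue=[H,F] q_used=2 → run H
t=14: queue=[H,F] q_used=3 → run H
t=15: queue=[F] q_used=0 → run F
t=16: queue=[F] q_used=1 → run F
t=17: queue=[F] q_used=2 → run F
t=18: queue=[F] q_used=3 → run F
t=19: (idle)
t=20: (idle)
t=21: (idle)
t=22: (idle)
t=23: (idle)
t=24: (idle)

running at tick 8 = D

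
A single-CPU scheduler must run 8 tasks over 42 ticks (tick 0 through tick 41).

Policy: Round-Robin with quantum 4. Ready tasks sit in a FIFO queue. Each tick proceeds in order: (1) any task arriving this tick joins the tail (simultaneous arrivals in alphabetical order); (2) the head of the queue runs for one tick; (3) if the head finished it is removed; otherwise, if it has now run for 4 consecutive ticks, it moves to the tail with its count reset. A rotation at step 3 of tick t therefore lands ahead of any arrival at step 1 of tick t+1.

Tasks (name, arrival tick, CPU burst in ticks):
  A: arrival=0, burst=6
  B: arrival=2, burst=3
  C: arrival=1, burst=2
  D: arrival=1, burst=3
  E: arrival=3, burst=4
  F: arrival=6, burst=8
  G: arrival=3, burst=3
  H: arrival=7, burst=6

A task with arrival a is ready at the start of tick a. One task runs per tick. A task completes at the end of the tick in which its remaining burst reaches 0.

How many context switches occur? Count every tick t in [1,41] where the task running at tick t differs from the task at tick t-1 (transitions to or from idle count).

context switches = 11

t=0: queue=[A] q_used=0 → run A
t=1: queue=[A,C,D] q_used=1 → run A
t=2: queue=[A,C,D,B] q_used=2 → run A
t=3: queue=[A,C,D,B,E,G] q_used=3 → run A
t=4: queue=[C,D,B,E,G,A] q_used=0 → run C
t=5: queue=[C,D,B,E,G,A] q_used=1 → run C
t=6: queue=[D,B,E,G,A,F] q_used=0 → run D
t=7: queue=[D,B,E,G,A,F,H] q_used=1 → run D
t=8: queue=[D,B,E,G,A,F,H] q_used=2 → run D
t=9: queue=[B,E,G,A,F,H] q_used=0 → run B
t=10: queue=[B,E,G,A,F,H] q_used=1 → run B
t=11: queue=[B,E,G,A,F,H] q_used=2 → run B
t=12: queue=[E,G,A,F,H] q_used=0 → run E
t=13: queue=[E,G,A,F,H] q_used=1 → run E
t=14: queue=[E,G,A,F,H] q_used=2 → run E
t=15: queue=[E,G,A,F,H] q_used=3 → run E
t=16: queue=[G,A,F,H] q_used=0 → run G
t=17: queue=[G,A,F,H] q_used=1 → run G
t=18: queue=[G,A,F,H] q_used=2 → run G
t=19: queue=[A,F,H] q_used=0 → run A
t=20: queue=[A,F,H] q_used=1 → run A
t=21: queue=[F,H] q_used=0 → run F
t=22: queue=[F,H] q_used=1 → run F
t=23: queue=[F,H] q_used=2 → run F
t=24: queue=[F,H] q_used=3 → run F
t=25: queue=[H,F] q_used=0 → run H
t=26: queue=[H,F] q_used=1 → run H
t=27: queue=[H,F] q_used=2 → run H
t=28: queue=[H,F] q_used=3 → run H
t=29: queue=[F,H] q_used=0 → run F
t=30: queue=[F,H] q_used=1 → run F
t=31: queue=[F,H] q_used=2 → run F
t=32: queue=[F,H] q_used=3 → run F
t=33: queue=[H] q_used=0 → run H
t=34: queue=[H] q_used=1 → run H
t=35: (idle)
t=36: (idle)
t=37: (idle)
t=38: (idle)
t=39: (idle)
t=40: (idle)
t=41: (idle)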